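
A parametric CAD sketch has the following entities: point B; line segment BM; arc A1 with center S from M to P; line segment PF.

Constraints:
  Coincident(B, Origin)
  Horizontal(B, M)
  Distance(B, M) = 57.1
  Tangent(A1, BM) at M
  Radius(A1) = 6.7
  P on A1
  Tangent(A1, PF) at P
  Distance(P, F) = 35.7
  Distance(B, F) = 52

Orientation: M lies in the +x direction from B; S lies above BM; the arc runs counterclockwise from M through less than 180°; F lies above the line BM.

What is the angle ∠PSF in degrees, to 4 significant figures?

79.37°

B is at the origin; B and M share the same y with |BM| = 57.1 and M on the +x side, so M = (57.10, 0.000). The tangent condition forces SM to be normal to BM, so S = M + (0, 6.7) = (57.10, 6.700). Since SP ⟂ PF (tangency), |SF| = √(6.7² + 35.7²) = 36.32 regardless of where P sits on A1. So F lies on both circle(B, 52.0) and circle(S, 36.32); the above-BM intersection is F = (36.75, 36.79). P is the foot of the tangent from F: P = (61.86, 11.41).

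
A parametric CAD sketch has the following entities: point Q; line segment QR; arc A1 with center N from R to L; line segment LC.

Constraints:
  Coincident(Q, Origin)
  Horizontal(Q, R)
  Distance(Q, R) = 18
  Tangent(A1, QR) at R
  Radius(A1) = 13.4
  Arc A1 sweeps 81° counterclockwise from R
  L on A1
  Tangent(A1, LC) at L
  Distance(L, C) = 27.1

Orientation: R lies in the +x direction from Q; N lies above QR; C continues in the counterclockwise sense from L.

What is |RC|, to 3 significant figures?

41.9

Q is at the origin; QR is horizontal with |QR| = 18.0 and R on the +x side, so R = (18.0, 0.00). Since A1 is tangent to QR there, NR ⟂ QR, so N = R + (0, 13.4) = (18.0, 13.4). On A1, R sits at bearing -90° from N; an 81° counterclockwise sweep puts L at bearing -9°, so L = N + 13.4·(cos -9°, sin -9°) = (31.2, 11.3). The tangent condition forces NL to be normal to LC, so LC runs along (−sin -9°, cos -9°); with |LC| = 27.1, C = (35.5, 38.1). Then |RC| = |C − R| = 41.9.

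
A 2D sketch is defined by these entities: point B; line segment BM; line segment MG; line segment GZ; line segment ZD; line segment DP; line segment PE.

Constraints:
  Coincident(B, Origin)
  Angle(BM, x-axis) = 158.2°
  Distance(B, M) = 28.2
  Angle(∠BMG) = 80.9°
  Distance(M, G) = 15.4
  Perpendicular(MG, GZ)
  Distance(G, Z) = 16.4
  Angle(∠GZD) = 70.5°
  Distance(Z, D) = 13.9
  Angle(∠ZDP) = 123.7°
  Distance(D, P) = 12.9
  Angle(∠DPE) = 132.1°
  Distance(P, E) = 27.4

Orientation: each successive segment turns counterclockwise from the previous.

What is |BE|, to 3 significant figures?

52.3

B is at the origin; BM runs at 158.2° with length 28.2, so M = (-26.2, 10.5). ∠BMG = 80.9° gives MG at -103° from the x-axis; with |MG| = 15.4, G = (-29.6, -4.55). MG ⟂ GZ, so GZ runs at -12.7°; with |GZ| = 16.4, Z = (-13.6, -8.16). ∠GZD = 70.5° gives ZD at 96.8° from the x-axis; with |ZD| = 13.9, D = (-15.2, 5.65). ∠ZDP = 123.7° gives DP at 153° from the x-axis; with |DP| = 12.9, P = (-26.7, 11.5). ∠DPE = 132.1° gives PE at -159° from the x-axis; with |PE| = 27.4, E = (-52.3, 1.66). Then |BE| = |E − B| = 52.3.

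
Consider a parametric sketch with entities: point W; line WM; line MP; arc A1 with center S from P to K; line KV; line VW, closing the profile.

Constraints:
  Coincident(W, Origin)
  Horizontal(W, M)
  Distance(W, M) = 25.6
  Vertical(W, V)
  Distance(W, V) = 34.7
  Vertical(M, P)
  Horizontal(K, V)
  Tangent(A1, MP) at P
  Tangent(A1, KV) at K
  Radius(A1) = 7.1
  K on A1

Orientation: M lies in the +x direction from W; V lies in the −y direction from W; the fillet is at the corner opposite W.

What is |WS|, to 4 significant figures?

33.23

W is at the origin; WM is horizontal with |WM| = 25.6 and M on the +x side, so M = (25.60, 0.000). WV is vertical with |WV| = 34.7 and V on the −y side, so V = (0.000, -34.70). The virtual corner opposite W is at (25.60, -34.70). The tangent condition forces SP to be normal to MP and A1 meets KV tangentially, so SK is at right angles to KV, with radius 7.1, so the center S sits 7.1 in from both sides at S = (18.50, -27.60). Then |WS| = |S − W| = 33.23.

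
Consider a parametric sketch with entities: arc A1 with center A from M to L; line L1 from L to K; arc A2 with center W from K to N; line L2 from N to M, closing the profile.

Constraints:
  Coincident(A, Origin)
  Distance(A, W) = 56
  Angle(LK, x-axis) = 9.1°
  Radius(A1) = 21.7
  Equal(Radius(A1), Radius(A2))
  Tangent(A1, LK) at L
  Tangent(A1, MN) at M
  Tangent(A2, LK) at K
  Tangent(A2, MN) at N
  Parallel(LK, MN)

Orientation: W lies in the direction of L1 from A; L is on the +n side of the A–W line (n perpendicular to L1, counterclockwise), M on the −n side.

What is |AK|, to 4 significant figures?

60.06

Tangency of A1 to both parallel lines with radius 21.7 puts L and M at A ± 21.7·n: L = (-3.432, 21.43), M = (3.432, -21.43). Equal radii place K and N the same way about W: K = W + 21.7·n = (51.86, 30.28), N = W − 21.7·n = (58.73, -12.57). Then |AK| = |K − A| = 60.06.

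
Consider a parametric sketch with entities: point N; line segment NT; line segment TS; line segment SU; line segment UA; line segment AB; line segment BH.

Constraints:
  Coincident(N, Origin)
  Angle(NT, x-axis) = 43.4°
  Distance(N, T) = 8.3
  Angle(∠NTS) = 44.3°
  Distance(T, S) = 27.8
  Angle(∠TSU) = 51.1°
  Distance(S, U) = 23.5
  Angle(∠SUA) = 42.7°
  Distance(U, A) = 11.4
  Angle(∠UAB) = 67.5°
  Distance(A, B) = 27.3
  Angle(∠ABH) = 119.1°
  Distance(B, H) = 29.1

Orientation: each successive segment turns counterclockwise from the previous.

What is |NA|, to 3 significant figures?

6.44

∠TSU = 51.1° gives SU at -52.0° from the x-axis; with |SU| = 23.5, U = (-7.30, -12.4). ∠SUA = 42.7° gives UA at 85.3° from the x-axis; with |UA| = 11.4, A = (-6.36, -1.02). Then |NA| = |A − N| = 6.44.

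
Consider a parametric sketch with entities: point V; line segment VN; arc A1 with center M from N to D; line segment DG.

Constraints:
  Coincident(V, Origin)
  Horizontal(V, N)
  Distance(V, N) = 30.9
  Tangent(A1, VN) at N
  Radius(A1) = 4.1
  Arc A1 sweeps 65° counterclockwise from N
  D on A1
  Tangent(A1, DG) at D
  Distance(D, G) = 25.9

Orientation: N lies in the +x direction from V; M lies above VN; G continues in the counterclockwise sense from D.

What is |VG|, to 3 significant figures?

52.4

V is at the origin; VN is horizontal with |VN| = 30.9 and N on the +x side, so N = (30.9, 0.00). Tangency of A1 to VN means the radius MN is perpendicular to VN, so M = N + (0, 4.1) = (30.9, 4.10). On A1, N sits at bearing -90° from M; a 65° counterclockwise sweep puts D at bearing -25°, so D = M + 4.1·(cos -25°, sin -25°) = (34.6, 2.37). Tangency of A1 to DG means the radius MD is perpendicular to DG, so DG runs along (−sin -25°, cos -25°); with |DG| = 25.9, G = (45.6, 25.8). Then |VG| = |G − V| = 52.4.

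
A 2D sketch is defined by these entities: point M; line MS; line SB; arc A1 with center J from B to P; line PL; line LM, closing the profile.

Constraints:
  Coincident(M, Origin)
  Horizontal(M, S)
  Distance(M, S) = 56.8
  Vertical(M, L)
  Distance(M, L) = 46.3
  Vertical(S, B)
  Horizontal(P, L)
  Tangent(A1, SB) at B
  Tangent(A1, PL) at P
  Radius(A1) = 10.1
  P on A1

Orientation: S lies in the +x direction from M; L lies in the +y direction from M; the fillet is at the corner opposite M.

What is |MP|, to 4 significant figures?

65.76

M is at the origin; MS is horizontal with |MS| = 56.8 and S on the +x side, so S = (56.80, 0.000). ML is vertical with |ML| = 46.3 and L on the +y side, so L = (0.000, 46.30). The virtual corner opposite M is at (56.80, 46.30). Tangency of A1 to SB means the radius JB is perpendicular to SB and tangency of A1 to PL means the radius JP is perpendicular to PL, with radius 10.1, so the center J sits 10.1 in from both sides at J = (46.70, 36.20). That places the tangent points at B = (56.80, 36.20) on SB and P = (46.70, 46.30) on PL. Then |MP| = |P − M| = 65.76.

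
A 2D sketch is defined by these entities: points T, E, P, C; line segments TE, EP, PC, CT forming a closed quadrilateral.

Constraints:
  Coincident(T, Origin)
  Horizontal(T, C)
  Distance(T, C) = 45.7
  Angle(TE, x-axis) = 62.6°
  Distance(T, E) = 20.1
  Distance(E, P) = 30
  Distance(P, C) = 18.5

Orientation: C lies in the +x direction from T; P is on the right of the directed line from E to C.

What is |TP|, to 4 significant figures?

28.59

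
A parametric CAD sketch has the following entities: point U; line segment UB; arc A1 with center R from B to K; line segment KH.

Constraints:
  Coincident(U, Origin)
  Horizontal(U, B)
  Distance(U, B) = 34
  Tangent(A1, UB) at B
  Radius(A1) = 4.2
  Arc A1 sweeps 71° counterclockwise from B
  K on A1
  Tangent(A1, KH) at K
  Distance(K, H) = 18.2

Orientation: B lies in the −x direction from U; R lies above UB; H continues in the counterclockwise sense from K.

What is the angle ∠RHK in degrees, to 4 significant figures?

12.99°

U is at the origin; U and B share the same y with |UB| = 34.0 and B on the −x side, so B = (-34.00, 0.000). The tangent condition forces RB to be normal to UB, so R = B + (0, 4.2) = (-34.00, 4.200). On A1, B sits at bearing -90° from R; a 71° counterclockwise sweep puts K at bearing -19°, so K = R + 4.2·(cos -19°, sin -19°) = (-30.03, 2.833). The tangent condition forces RK to be normal to KH, so KH runs along (−sin -19°, cos -19°); with |KH| = 18.2, H = (-24.10, 20.04). Then cos ∠RHK = HR·HK / (|HR||HK|), giving 12.99°.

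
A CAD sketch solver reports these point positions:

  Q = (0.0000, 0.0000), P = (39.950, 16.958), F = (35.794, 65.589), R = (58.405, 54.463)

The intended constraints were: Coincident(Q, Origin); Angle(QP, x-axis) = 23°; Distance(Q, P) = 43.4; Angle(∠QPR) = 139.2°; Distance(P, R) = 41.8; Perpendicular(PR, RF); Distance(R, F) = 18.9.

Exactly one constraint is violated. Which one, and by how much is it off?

Distance(R, F) = 18.9 — off by 6.30.

Q = (0.00, 0.00) ✓; QP at 23.00° ✓; |QP| = 43.40 ✓; ∠QPR = 139.2° ✓; |PR| = 41.80 ✓; ∠(PR, RF) = 90.00° ✓; |RF| = 25.20 ✗.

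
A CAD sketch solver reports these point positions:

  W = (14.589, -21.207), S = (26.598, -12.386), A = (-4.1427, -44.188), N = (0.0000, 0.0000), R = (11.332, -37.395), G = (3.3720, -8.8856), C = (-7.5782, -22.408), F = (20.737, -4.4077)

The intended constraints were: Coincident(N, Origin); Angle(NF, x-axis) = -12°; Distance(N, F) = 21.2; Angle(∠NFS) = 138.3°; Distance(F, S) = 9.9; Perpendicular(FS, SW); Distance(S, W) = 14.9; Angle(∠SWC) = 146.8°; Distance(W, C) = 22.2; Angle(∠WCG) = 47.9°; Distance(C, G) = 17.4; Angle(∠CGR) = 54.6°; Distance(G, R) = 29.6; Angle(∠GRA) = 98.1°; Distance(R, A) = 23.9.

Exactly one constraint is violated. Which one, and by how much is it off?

Distance(R, A) = 23.9 — off by 7.00.

N = (0.00, 0.00) ✓; NF at -12.00° ✓; |NF| = 21.20 ✓; ∠NFS = 138.3° ✓; |FS| = 9.900 ✓; ∠(FS, SW) = 90.00° ✓; |SW| = 14.90 ✓; ∠SWC = 146.8° ✓; |WC| = 22.20 ✓; ∠WCG = 47.90° ✓; |CG| = 17.40 ✓; ∠CGR = 54.60° ✓; |GR| = 29.60 ✓; ∠GRA = 98.10° ✓; |RA| = 16.90 ✗.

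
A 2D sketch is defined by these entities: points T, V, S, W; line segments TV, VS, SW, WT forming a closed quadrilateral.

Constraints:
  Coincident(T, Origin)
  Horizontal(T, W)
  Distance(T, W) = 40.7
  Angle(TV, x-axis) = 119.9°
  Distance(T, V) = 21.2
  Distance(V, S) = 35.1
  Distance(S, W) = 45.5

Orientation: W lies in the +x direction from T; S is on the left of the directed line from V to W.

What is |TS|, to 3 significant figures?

43.0

Checks: |VS| = 35.10 ✓; |SW| = 45.50 ✓.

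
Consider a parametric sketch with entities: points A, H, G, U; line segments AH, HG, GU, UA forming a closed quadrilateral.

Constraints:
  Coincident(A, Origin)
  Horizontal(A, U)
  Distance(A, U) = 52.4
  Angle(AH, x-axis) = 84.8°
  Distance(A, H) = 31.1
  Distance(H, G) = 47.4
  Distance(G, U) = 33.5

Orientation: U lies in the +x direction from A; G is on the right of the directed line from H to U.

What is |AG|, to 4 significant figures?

24.84

Checks: |HG| = 47.40 ✓; |GU| = 33.50 ✓.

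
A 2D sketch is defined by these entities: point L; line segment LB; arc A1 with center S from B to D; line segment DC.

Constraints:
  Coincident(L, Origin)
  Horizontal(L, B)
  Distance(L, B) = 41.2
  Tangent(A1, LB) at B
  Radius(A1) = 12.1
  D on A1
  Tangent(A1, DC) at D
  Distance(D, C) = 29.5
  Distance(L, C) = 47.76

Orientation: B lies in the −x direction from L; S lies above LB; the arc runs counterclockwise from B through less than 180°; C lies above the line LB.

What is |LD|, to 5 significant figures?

31.099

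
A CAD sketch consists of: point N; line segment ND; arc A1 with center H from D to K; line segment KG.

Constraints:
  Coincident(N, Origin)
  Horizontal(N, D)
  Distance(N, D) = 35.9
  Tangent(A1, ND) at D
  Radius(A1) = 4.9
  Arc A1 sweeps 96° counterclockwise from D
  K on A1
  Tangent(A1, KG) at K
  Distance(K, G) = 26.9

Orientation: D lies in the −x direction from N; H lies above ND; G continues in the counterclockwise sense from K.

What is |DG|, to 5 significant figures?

32.231

On A1, D sits at bearing -90° from H; a 96° counterclockwise sweep puts K at bearing 6°, so K = H + 4.9·(cos 6°, sin 6°) = (-31.027, 5.4122). The tangent condition forces HK to be normal to KG, so KG runs along (−sin 6°, cos 6°); with |KG| = 26.9, G = (-33.839, 32.165). Then |DG| = |G − D| = 32.231.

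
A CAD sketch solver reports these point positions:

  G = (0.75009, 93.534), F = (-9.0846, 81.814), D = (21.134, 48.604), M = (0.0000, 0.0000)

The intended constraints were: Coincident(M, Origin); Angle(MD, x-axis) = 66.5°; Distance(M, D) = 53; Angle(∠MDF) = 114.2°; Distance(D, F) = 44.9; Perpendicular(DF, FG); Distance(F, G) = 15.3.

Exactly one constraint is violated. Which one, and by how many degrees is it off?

Perpendicular(DF, FG) — off by 7.70°.

M = (0.00, 0.00) ✓; MD at 66.50° ✓; |MD| = 53.00 ✓; ∠MDF = 114.2° ✓; |DF| = 44.90 ✓; ∠(DF, FG) = 82.30° ✗; |FG| = 15.30 ✓.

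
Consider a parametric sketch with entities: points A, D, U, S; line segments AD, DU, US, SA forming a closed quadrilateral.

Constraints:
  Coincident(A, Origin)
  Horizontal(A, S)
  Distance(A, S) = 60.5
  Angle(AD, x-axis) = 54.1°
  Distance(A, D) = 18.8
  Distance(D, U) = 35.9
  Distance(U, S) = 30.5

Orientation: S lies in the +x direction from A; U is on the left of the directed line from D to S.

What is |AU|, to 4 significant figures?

52.29

A is at the origin; A and S share the same y with |AS| = 60.5 and S in +x, so S = (60.5, 0). AD runs at 54.1° with |AD| = 18.8, so D = (11.02, 15.23). U is determined by |DU| = 35.9 and |US| = 30.5 together: it lies at the intersection of circle(D, 35.9) and circle(S, 30.5). With |DS| = 51.77, the foot of the radical line on DS is 29.35 from D and the perpendicular offset is √(35.9² − 29.35²) = 20.68. Taking the left-of-DS solution: U = (45.15, 26.36).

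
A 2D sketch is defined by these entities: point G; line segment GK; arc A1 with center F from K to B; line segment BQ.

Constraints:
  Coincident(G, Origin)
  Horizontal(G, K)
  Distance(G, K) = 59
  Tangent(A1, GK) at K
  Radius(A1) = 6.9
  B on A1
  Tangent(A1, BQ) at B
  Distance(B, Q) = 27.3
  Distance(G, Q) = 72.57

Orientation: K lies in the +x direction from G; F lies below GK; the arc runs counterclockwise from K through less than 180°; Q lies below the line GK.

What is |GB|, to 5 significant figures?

53.578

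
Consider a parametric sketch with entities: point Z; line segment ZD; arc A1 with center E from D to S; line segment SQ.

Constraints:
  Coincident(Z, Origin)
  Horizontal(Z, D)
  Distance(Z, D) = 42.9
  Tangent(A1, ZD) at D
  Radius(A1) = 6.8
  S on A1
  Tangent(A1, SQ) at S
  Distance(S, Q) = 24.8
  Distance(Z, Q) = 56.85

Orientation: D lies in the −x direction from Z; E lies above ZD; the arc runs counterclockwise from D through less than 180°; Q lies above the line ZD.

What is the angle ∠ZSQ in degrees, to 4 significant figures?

128.8°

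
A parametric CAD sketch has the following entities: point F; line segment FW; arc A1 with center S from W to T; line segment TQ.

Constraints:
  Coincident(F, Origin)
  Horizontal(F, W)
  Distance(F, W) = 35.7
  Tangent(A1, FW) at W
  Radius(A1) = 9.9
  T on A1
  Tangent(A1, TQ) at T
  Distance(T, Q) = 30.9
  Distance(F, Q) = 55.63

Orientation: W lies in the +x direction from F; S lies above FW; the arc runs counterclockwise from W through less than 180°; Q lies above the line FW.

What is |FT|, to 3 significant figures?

46.9

F is at the origin; FW is horizontal with |FW| = 35.7 and W on the +x side, so W = (35.7, 0.00). Tangency of A1 to FW means the radius SW is perpendicular to FW, so S = W + (0, 9.9) = (35.7, 9.90). Since ST ⟂ TQ (tangency), |SQ| = √(9.9² + 30.9²) = 32.4 regardless of where T sits on A1. So Q lies on both circle(F, 55.63) and circle(S, 32.4); the above-FW intersection is Q = (36.1, 42.3). T is the foot of the tangent from Q: T = (45.2, 12.8).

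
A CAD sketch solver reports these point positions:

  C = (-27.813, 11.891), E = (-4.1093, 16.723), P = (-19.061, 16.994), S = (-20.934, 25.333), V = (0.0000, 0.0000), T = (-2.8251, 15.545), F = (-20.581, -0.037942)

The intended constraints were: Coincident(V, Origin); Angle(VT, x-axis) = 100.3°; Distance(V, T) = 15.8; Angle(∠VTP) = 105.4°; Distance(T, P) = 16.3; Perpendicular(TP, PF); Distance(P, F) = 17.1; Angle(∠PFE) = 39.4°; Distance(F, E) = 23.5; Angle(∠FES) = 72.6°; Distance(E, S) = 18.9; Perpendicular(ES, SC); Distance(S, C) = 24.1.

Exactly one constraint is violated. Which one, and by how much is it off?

Distance(S, C) = 24.1 — off by 9.00.

V = (0.00, 0.00) ✓; VT at 100.3° ✓; |VT| = 15.80 ✓; ∠VTP = 105.4° ✓; |TP| = 16.30 ✓; ∠(TP, PF) = 90.00° ✓; |PF| = 17.10 ✓; ∠PFE = 39.40° ✓; |FE| = 23.50 ✓; ∠FES = 72.60° ✓; |ES| = 18.90 ✓; ∠(ES, SC) = 90.00° ✓; |SC| = 15.10 ✗.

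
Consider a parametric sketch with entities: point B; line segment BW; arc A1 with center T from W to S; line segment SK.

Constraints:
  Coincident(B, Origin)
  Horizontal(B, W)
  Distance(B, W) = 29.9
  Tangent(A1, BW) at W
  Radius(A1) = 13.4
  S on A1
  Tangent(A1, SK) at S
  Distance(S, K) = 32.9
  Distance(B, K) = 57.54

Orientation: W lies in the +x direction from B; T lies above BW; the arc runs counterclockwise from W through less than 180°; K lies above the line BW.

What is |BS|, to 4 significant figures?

46.16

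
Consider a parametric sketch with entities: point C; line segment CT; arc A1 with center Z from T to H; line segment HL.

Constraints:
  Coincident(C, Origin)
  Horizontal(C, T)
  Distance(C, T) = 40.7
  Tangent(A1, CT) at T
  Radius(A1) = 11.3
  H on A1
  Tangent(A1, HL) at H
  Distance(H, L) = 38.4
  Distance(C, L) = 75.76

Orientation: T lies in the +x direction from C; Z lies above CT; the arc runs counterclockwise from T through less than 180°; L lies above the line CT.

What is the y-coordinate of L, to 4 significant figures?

46.45

Checks: C.y = 0.00, T.y = 0.00 ✓; |ZH| = 11.30 ✓; ∠(ZH, HL) = 90.00° ✓; |HL| = 38.40 ✓; |CL| = 75.76 ✓.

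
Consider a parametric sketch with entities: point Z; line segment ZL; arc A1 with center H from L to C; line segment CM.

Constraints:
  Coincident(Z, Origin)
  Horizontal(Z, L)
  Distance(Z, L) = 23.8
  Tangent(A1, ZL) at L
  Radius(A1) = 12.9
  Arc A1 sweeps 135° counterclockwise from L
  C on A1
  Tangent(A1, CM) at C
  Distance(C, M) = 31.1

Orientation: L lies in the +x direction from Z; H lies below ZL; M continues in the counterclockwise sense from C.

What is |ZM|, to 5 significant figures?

57.287

On A1, L sits at bearing 90° from H; a 135° counterclockwise sweep puts C at bearing 225°, so C = H + 12.9·(cos 225°, sin 225°) = (14.678, -22.022). A1 meets CM tangentially, so HC is at right angles to CM, so CM runs along (−sin 225°, cos 225°); with |CM| = 31.1, M = (36.669, -44.013). Then |ZM| = |M − Z| = 57.287.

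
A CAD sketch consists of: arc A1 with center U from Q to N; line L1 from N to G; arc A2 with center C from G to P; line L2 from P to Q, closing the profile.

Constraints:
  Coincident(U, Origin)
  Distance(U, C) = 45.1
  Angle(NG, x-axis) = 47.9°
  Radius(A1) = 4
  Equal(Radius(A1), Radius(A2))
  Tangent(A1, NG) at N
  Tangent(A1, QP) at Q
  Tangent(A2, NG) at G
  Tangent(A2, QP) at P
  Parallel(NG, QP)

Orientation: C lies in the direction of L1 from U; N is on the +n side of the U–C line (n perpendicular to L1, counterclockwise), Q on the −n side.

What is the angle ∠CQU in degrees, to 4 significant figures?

84.93°

The slot axis is L1's direction at 47.9°, so u = (cos 47.9°, sin 47.9°) = (0.6704, 0.7420) and n = (−sin 47.9°, cos 47.9°) = (-0.7420, 0.6704). U is at the origin and C lies 45.1 along u from U, so C = 45.1·u = (30.24, 33.46). Tangency of A1 to both parallel lines with radius 4.0 puts N and Q at U ± 4.0·n: N = (-2.968, 2.682), Q = (2.968, -2.682). Then cos ∠CQU = QC·QU / (|QC||QU|), giving 84.93°.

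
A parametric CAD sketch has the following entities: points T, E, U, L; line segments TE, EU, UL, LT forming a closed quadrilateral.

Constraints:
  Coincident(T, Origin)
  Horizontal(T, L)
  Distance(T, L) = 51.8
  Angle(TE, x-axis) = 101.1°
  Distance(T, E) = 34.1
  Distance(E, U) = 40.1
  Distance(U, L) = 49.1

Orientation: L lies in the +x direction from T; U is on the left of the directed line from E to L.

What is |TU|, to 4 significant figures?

55.05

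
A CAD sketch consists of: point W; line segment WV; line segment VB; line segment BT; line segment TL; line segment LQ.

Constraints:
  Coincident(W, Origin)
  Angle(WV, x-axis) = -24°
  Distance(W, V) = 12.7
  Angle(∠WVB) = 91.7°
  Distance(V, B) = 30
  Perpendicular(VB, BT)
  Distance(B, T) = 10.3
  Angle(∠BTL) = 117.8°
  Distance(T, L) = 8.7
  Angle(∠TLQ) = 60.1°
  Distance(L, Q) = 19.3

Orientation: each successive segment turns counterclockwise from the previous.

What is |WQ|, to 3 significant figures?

29.3

W is at the origin; WV runs at -24.0° with length 12.7, so V = (11.6, -5.17). ∠WVB = 91.7° gives VB at 64.3° from the x-axis; with |VB| = 30.0, B = (24.6, 21.9). The perpendicularity gives BT at right angles to VB, so BT runs at 154°; with |BT| = 10.3, T = (15.3, 26.3). ∠BTL = 117.8° gives TL at -144° from the x-axis; with |TL| = 8.7, L = (8.34, 21.2). ∠TLQ = 60.1° gives LQ at -23.6° from the x-axis; with |LQ| = 19.3, Q = (26.0, 13.4). Then |WQ| = |Q − W| = 29.3.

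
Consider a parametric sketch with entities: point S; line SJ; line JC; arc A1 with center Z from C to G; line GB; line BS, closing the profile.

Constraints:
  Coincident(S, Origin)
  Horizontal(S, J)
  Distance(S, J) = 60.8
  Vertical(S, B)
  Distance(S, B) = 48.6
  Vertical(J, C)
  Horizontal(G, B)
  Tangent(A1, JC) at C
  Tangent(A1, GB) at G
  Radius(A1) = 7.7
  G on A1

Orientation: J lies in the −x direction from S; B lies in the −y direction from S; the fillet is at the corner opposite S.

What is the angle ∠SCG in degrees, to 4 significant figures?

78.93°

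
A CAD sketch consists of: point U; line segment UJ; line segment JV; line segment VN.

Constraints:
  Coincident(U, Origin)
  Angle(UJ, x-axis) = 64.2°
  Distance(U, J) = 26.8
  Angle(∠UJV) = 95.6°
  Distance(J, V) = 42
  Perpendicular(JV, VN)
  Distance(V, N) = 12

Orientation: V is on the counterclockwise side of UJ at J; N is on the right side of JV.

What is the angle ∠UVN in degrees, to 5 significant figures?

120.87°

∠UJV = 95.6°, so JV runs at 64.2° + (180° − 95.6°) = 148.60° from the x-axis; with |JV| = 42.0, V = J + 42.0·(cos 148.60°, sin 148.60°) = (-24.185, 46.011). JV ⟂ VN; with |VN| = 12.0 on the right of JV, N = V + 12.0·(0.52101, 0.85355) = (-17.933, 56.254). Then cos ∠UVN = VU·VN / (|VU||VN|), giving 120.87°.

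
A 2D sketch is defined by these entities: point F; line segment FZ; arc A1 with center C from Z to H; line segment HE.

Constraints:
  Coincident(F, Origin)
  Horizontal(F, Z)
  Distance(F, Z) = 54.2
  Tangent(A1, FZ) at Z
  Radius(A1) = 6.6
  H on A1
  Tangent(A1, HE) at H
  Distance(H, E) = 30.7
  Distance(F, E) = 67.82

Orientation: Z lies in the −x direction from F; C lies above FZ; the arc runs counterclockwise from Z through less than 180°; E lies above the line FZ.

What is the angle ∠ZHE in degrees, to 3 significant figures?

127°

Checks: F.y = 0.00, Z.y = 0.00 ✓; |CH| = 6.600 ✓; ∠(CH, HE) = 90.00° ✓; |HE| = 30.70 ✓; |FE| = 67.82 ✓.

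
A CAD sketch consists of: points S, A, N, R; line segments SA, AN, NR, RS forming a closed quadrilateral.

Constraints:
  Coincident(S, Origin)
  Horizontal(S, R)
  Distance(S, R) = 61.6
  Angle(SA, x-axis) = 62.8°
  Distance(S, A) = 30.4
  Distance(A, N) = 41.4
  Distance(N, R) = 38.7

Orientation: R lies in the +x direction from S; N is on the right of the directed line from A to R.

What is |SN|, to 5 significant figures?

28.172

Checks: |AN| = 41.40 ✓; |NR| = 38.70 ✓.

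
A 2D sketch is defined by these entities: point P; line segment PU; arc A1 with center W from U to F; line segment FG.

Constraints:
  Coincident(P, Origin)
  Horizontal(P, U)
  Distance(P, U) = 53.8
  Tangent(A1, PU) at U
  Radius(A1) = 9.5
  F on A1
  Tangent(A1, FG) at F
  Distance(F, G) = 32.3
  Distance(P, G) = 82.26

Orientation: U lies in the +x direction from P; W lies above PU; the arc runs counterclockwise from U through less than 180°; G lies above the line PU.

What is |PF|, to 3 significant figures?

63.1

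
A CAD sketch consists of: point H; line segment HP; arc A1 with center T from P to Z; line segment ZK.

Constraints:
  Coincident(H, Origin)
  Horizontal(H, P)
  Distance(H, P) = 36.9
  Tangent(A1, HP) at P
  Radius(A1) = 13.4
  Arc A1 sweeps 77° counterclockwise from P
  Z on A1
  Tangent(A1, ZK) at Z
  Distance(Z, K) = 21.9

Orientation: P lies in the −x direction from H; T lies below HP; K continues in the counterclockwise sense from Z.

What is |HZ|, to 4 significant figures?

51.02

Since A1 is tangent to HP there, TP ⟂ HP, so T = P + (0, -13.4) = (-36.90, -13.40). On A1, P sits at bearing 90° from T; a 77° counterclockwise sweep puts Z at bearing 167°, so Z = T + 13.4·(cos 167°, sin 167°) = (-49.96, -10.39). Then |HZ| = |Z − H| = 51.02.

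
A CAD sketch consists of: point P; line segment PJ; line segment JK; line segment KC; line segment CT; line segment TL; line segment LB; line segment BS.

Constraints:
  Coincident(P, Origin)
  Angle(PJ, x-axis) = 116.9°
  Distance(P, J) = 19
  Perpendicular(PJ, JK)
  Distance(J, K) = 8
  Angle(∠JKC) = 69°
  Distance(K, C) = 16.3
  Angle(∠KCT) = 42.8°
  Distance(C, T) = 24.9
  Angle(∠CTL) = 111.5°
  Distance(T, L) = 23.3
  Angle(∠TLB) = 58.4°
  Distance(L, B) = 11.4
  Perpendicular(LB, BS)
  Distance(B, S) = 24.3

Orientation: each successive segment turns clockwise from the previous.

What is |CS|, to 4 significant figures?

26.82

P is at the origin; PJ runs at 116.9° with length 19.0, so J = (-8.596, 16.94). The perpendicularity gives JK at right angles to PJ, so JK runs at 26.90°; with |JK| = 8.0, K = (-1.462, 20.56). ∠JKC = 69.0° gives KC at -84.10° from the x-axis; with |KC| = 16.3, C = (0.2136, 4.350). ∠KCT = 42.8° gives CT at 138.7° from the x-axis; with |CT| = 24.9, T = (-18.49, 20.78). ∠CTL = 111.5° gives TL at 70.20° from the x-axis; with |TL| = 23.3, L = (-10.60, 42.71). ∠TLB = 58.4° gives LB at -51.40° from the x-axis; with |LB| = 11.4, B = (-3.488, 33.80). The perpendicularity gives BS at right angles to LB, so BS runs at -141.4°; with |BS| = 24.3, S = (-22.48, 18.64). Then |CS| = |S − C| = 26.82.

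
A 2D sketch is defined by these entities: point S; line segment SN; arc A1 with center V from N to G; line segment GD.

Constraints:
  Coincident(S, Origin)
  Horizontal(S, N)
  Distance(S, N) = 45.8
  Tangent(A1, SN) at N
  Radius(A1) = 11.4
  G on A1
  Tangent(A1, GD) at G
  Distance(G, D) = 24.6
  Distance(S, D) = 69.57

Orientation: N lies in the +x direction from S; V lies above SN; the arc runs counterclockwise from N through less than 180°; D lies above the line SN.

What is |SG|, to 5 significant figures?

57.906

Checks: |SN| = 45.80 ✓; |VG| = 11.40 ✓; ∠(VG, GD) = 90.00° ✓; |GD| = 24.60 ✓; |SD| = 69.57 ✓.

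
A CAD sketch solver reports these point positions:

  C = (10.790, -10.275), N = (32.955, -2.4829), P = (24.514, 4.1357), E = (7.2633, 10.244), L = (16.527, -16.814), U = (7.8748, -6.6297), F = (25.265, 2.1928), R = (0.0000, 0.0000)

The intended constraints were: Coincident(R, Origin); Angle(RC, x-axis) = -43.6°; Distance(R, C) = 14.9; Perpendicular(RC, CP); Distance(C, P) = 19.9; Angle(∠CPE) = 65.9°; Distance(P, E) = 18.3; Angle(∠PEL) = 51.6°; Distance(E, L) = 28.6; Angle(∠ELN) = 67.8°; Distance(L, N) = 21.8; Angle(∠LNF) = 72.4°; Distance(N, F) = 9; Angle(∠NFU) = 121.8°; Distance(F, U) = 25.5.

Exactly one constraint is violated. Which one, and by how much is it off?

Distance(F, U) = 25.5 — off by 6.00.

R = (0.00, 0.00) ✓; RC at -43.60° ✓; |RC| = 14.90 ✓; ∠(RC, CP) = 90.00° ✓; |CP| = 19.90 ✓; ∠CPE = 65.90° ✓; |PE| = 18.30 ✓; ∠PEL = 51.60° ✓; |EL| = 28.60 ✓; ∠ELN = 67.80° ✓; |LN| = 21.80 ✓; ∠LNF = 72.40° ✓; |NF| = 9.000 ✓; ∠NFU = 121.8° ✓; |FU| = 19.50 ✗.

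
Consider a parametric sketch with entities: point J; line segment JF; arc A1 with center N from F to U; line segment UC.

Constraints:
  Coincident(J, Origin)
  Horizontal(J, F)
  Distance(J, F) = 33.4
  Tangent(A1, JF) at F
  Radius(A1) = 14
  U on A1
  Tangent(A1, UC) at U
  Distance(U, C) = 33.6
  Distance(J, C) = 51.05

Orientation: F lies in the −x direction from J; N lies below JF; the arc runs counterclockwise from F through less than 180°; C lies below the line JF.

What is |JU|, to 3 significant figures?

49.4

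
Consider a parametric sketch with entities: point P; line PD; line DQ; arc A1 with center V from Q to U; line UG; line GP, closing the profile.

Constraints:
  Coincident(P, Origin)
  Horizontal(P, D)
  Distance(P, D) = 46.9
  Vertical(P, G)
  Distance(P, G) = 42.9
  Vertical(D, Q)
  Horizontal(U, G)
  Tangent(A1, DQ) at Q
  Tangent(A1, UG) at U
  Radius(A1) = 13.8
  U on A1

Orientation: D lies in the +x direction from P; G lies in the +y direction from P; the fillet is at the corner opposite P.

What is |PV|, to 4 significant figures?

44.07

P is at the origin; P and D share the same y with |PD| = 46.9 and D on the +x side, so D = (46.90, 0.000). PG is vertical with |PG| = 42.9 and G on the +y side, so G = (0.000, 42.90). The virtual corner opposite P is at (46.90, 42.90). A1 meets DQ tangentially, so VQ is at right angles to DQ and tangency of A1 to UG means the radius VU is perpendicular to UG, with radius 13.8, so the center V sits 13.8 in from both sides at V = (33.10, 29.10). Then |PV| = |V − P| = 44.07.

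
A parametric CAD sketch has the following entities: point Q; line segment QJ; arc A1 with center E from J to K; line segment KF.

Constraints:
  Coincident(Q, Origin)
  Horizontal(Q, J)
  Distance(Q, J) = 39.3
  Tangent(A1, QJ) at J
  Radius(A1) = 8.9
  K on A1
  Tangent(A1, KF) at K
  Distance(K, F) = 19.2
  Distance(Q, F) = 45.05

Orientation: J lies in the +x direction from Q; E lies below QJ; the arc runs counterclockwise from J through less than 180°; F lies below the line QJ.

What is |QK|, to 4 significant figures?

32.33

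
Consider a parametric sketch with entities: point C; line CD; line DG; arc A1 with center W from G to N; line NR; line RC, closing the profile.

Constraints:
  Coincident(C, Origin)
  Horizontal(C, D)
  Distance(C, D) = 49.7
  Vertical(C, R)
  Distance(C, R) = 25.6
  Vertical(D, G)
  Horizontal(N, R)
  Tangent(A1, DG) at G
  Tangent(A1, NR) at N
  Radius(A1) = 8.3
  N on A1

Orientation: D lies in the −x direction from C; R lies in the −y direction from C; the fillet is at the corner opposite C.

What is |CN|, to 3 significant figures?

48.7

C is at the origin; CD is horizontal with |CD| = 49.7 and D on the −x side, so D = (-49.7, 0.00). CR is vertical with |CR| = 25.6 and R on the −y side, so R = (0.00, -25.6). The virtual corner opposite C is at (-49.7, -25.6). Tangency of A1 to DG means the radius WG is perpendicular to DG and the tangent condition forces WN to be normal to NR, with radius 8.3, so the center W sits 8.3 in from both sides at W = (-41.4, -17.3). That places the tangent points at G = (-49.7, -17.3) on DG and N = (-41.4, -25.6) on NR. Then |CN| = |N − C| = 48.7.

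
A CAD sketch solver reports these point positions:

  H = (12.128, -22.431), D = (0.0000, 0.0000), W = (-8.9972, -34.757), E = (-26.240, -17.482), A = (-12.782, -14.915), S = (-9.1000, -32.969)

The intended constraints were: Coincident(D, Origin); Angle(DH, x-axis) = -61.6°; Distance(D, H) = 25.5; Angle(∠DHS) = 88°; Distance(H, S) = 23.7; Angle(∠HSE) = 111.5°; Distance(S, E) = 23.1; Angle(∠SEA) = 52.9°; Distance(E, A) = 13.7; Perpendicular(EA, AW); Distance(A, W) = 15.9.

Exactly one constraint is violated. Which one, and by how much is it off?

Distance(A, W) = 15.9 — off by 4.30.

D = (0.00, 0.00) ✓; DH at -61.60° ✓; |DH| = 25.50 ✓; ∠DHS = 88.00° ✓; |HS| = 23.70 ✓; ∠HSE = 111.5° ✓; |SE| = 23.10 ✓; ∠SEA = 52.90° ✓; |EA| = 13.70 ✓; ∠(EA, AW) = 90.00° ✓; |AW| = 20.20 ✗.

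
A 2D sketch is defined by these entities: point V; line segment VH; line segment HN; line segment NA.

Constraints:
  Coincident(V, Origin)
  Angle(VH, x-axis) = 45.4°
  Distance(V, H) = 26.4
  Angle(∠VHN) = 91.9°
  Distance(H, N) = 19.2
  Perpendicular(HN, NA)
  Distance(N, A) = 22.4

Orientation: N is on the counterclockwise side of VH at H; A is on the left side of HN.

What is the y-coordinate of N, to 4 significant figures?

32.72

V is at the origin; VH runs at 45.4° with length 26.4, so H = 26.4·(cos 45.4°, sin 45.4°) = (18.54, 18.80). ∠VHN = 91.9°, so HN runs at 45.4° + (180° − 91.9°) = 133.5° from the x-axis; with |HN| = 19.2, N = H + 19.2·(cos 133.5°, sin 133.5°) = (5.320, 32.72). So N.y = 32.72.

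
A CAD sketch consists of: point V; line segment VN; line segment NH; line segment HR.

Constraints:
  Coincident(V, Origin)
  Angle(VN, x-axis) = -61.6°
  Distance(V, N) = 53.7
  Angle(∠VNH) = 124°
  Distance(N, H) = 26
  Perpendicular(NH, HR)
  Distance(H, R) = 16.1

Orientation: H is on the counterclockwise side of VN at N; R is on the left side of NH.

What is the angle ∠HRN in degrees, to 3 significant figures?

58.2°

V is at the origin; VN runs at -61.6° with length 53.7, so N = 53.7·(cos -61.6°, sin -61.6°) = (25.5, -47.2). ∠VNH = 124.0°, so NH runs at -61.6° + (180° − 124.0°) = -5.60° from the x-axis; with |NH| = 26.0, H = N + 26.0·(cos -5.60°, sin -5.60°) = (51.4, -49.8). NH ⟂ HR; with |HR| = 16.1 on the left of NH, R = H + 16.1·(0.0976, 0.995) = (53.0, -33.8). Then cos ∠HRN = RH·RN / (|RH||RN|), giving 58.2°.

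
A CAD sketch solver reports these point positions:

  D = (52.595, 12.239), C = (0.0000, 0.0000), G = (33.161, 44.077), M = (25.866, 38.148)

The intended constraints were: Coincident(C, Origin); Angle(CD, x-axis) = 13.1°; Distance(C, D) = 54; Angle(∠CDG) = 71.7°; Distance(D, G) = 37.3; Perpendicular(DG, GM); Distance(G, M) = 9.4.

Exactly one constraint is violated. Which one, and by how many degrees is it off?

Perpendicular(DG, GM) — off by 7.70°.

C = (0.00, 0.00) ✓; CD at 13.10° ✓; |CD| = 54.00 ✓; ∠CDG = 71.70° ✓; |DG| = 37.30 ✓; ∠(DG, GM) = 97.70° ✗; |GM| = 9.401 ✓.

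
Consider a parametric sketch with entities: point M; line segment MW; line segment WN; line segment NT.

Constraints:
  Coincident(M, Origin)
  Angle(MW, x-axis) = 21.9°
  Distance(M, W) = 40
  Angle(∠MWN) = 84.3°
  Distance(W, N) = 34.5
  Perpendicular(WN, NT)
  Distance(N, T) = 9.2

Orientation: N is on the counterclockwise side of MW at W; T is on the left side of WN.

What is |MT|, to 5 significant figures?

43.225

∠MWN = 84.3°, so WN runs at 21.9° + (180° − 84.3°) = 117.60° from the x-axis; with |WN| = 34.5, N = W + 34.5·(cos 117.60°, sin 117.60°) = (21.130, 45.494). WN ⟂ NT; with |NT| = 9.2 on the left of WN, T = N + 9.2·(-0.88620, -0.46330) = (12.977, 41.231). Then |MT| = |T − M| = 43.225.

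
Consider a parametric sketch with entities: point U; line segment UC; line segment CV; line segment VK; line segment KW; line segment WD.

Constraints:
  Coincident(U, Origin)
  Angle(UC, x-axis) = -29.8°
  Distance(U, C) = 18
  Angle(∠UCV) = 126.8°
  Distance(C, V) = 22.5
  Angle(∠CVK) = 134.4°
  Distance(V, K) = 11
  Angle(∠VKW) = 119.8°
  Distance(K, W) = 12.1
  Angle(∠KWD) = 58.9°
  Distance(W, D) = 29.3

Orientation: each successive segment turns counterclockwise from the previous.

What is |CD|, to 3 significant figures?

7.14

U is at the origin; UC runs at -29.8° with length 18.0, so C = (15.6, -8.95). ∠UCV = 126.8° gives CV at 23.4° from the x-axis; with |CV| = 22.5, V = (36.3, -0.00970). ∠CVK = 134.4° gives VK at 69.0° from the x-axis; with |VK| = 11.0, K = (40.2, 10.3). ∠VKW = 119.8° gives KW at 129° from the x-axis; with |KW| = 12.1, W = (32.6, 19.6). ∠KWD = 58.9° gives WD at -110° from the x-axis; with |WD| = 29.3, D = (22.7, -7.95). Then |CD| = |D − C| = 7.14.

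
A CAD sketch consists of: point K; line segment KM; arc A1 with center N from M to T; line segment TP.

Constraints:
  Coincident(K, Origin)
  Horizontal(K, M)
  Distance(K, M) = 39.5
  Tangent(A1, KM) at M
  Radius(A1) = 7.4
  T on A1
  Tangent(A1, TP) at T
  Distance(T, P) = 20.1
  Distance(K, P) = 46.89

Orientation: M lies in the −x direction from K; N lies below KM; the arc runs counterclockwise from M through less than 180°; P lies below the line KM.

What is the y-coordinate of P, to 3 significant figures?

-28.7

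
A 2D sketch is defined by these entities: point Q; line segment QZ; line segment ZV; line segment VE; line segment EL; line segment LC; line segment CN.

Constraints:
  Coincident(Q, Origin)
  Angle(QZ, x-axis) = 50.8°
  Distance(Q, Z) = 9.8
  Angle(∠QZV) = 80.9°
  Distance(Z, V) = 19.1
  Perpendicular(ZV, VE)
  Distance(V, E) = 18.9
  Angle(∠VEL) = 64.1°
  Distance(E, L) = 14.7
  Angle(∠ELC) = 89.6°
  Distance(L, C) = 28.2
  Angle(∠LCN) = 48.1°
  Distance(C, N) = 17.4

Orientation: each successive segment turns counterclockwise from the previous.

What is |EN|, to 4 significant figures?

16.57

∠ELC = 89.6° gives LC at 86.20° from the x-axis; with |LC| = 28.2, C = (-3.280, 27.88). ∠LCN = 48.1° gives CN at -141.9° from the x-axis; with |CN| = 17.4, N = (-16.97, 17.15). Then |EN| = |N − E| = 16.57.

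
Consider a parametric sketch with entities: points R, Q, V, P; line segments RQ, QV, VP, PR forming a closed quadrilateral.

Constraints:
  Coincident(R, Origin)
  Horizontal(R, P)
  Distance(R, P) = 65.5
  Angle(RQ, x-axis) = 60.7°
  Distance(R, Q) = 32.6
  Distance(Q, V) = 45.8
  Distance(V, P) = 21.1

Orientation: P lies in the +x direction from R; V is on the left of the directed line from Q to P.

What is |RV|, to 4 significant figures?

64.48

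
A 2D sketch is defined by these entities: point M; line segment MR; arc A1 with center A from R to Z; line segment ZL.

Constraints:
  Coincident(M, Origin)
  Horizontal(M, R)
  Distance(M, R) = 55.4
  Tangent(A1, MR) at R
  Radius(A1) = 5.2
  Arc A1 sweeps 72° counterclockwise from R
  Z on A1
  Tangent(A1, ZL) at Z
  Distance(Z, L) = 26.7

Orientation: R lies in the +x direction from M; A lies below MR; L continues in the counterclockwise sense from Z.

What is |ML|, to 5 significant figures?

51.199

M is at the origin; M and R share the same y with |MR| = 55.4 and R on the +x side, so R = (55.400, 0.0000). Since A1 is tangent to MR there, AR ⟂ MR, so A = R + (0, -5.2) = (55.400, -5.2000). On A1, R sits at bearing 90° from A; a 72° counterclockwise sweep puts Z at bearing 162°, so Z = A + 5.2·(cos 162°, sin 162°) = (50.455, -3.5931). A1 meets ZL tangentially, so AZ is at right angles to ZL, so ZL runs along (−sin 162°, cos 162°); with |ZL| = 26.7, L = (42.204, -28.986). Then |ML| = |L − M| = 51.199.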